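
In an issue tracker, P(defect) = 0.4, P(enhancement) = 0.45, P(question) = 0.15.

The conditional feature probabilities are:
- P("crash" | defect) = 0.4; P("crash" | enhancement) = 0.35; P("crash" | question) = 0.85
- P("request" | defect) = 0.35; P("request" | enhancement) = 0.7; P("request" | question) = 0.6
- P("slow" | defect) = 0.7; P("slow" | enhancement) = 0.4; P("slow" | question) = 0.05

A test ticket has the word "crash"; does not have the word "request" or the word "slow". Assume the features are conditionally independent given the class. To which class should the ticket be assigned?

question

defect: 0.4 × 0.4 × (1−0.35) × (1−0.7) = 0.0312
enhancement: 0.45 × 0.35 × (1−0.7) × (1−0.4) = 0.02835
question: 0.15 × 0.85 × (1−0.6) × (1−0.05) = 0.04845
Highest score → question.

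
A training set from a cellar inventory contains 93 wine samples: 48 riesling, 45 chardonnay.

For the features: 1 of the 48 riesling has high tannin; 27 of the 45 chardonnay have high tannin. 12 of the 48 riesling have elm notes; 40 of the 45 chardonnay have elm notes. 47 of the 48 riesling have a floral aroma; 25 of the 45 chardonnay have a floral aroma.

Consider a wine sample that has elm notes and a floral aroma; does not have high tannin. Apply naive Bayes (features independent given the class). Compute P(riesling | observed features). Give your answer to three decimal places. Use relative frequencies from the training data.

riesling: (48/93) × (47/48) × (12/48) × (47/48) ≈ 0.123712
chardonnay: (45/93) × (18/45) × (40/45) × (25/45) ≈ 0.0955795
P(riesling | x) = 0.123712 / 0.2192915 ≈ 0.564

0.564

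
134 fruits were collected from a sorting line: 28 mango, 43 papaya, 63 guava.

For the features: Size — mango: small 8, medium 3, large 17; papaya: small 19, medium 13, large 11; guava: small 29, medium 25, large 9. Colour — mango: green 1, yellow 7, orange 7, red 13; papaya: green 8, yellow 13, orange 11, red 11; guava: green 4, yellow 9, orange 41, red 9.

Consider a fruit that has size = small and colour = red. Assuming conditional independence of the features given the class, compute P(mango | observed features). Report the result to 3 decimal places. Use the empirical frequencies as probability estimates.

0.292

mango: (28/134) × (8/28) × (13/28) ≈ 0.0277186
papaya: (43/134) × (19/43) × (11/43) ≈ 0.0362721
guava: (63/134) × (29/63) × (9/63) ≈ 0.0309168
P(mango | x) = 0.0277186 / 0.0949075 ≈ 0.292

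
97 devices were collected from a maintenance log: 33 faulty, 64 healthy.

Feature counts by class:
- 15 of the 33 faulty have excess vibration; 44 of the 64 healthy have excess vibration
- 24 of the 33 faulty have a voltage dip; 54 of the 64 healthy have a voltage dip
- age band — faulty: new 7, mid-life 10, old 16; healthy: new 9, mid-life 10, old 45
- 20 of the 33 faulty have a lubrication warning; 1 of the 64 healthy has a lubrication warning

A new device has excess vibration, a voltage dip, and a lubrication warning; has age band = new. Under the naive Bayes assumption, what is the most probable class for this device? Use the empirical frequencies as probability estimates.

faulty

faulty: (33/97) × (15/33) × (24/33) × (7/33) × (20/33) ≈ 0.0144583
healthy: (64/97) × (44/64) × (54/64) × (9/64) × (1/64) ≈ 0.000840964
Highest score → faulty.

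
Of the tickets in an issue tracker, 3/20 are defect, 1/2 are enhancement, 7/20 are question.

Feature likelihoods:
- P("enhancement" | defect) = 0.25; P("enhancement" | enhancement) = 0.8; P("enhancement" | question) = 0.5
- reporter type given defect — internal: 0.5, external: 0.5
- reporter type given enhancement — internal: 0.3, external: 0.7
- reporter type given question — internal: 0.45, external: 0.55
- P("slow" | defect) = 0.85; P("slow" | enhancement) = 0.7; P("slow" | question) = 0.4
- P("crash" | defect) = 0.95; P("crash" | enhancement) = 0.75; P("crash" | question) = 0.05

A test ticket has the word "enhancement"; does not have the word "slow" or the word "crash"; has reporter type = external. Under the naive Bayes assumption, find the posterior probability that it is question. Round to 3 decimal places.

defect: 0.15 × 0.25 × 0.5 × (1−0.85) × (1−0.95) = 0.000140625
enhancement: 0.5 × 0.8 × 0.7 × (1−0.7) × (1−0.75) = 0.021
question: 0.35 × 0.5 × 0.55 × (1−0.4) × (1−0.05) = 0.0548625
P(question | x) = 0.0548625 / 0.076003125 ≈ 0.722

0.722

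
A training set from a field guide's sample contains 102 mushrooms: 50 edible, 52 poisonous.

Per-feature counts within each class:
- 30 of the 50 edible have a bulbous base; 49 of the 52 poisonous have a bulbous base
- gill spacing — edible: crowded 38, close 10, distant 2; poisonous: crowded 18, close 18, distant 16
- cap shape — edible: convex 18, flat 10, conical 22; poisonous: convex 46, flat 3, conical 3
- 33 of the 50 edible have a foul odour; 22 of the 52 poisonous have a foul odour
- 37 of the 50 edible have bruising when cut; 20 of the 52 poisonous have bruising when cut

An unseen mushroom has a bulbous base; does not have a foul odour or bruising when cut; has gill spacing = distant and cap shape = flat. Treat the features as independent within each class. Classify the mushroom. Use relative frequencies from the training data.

edible: (50/102) × (30/50) × (2/50) × (10/50) × (17/50) × (13/50) = 0.000208
poisonous: (52/102) × (49/52) × (16/52) × (3/52) × (30/52) × (32/52) ≈ 0.00302758
Highest score → poisonous.

poisonous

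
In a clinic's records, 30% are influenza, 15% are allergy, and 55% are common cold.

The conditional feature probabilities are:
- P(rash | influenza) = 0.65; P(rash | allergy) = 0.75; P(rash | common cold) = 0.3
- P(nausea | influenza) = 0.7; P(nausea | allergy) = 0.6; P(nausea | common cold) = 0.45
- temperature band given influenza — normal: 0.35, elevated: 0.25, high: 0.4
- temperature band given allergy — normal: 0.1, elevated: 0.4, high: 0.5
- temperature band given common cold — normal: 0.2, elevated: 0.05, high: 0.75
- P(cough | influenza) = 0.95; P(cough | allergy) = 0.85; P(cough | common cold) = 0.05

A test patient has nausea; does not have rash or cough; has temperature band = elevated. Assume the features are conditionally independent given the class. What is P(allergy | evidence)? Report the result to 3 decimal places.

influenza: 0.3 × (1−0.65) × 0.7 × 0.25 × (1−0.95) = 0.00091875
allergy: 0.15 × (1−0.75) × 0.6 × 0.4 × (1−0.85) = 0.00135
common cold: 0.55 × (1−0.3) × 0.45 × 0.05 × (1−0.05) = 0.008229375
P(allergy | x) = 0.00135 / 0.010498125 ≈ 0.129

0.129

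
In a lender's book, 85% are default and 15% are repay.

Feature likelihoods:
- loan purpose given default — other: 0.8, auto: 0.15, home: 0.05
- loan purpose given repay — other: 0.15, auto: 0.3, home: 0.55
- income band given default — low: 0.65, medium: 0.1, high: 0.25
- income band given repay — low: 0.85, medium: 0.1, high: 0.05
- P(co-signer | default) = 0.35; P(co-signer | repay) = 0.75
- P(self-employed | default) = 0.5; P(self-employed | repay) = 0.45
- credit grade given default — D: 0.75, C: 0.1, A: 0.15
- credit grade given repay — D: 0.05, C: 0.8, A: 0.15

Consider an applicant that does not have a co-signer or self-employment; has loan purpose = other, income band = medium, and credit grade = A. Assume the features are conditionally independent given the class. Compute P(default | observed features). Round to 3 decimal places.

0.986

default: 0.85 × 0.8 × 0.1 × (1−0.35) × (1−0.5) × 0.15 = 0.003315
repay: 0.15 × 0.15 × 0.1 × (1−0.75) × (1−0.45) × 0.15 = 0.00004640625
P(default | x) = 0.003315 / 0.00336140625 ≈ 0.986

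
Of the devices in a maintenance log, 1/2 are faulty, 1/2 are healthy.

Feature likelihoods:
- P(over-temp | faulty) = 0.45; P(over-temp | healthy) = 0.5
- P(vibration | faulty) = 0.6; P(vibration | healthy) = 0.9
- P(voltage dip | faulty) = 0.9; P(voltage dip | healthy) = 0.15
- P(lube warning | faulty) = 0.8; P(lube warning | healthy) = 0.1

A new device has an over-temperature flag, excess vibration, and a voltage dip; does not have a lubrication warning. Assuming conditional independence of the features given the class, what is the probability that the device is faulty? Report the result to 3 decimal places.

0.444

faulty: 0.5 × 0.45 × 0.6 × 0.9 × (1−0.8) = 0.0243
healthy: 0.5 × 0.5 × 0.9 × 0.15 × (1−0.1) = 0.030375
P(faulty | x) = 0.0243 / 0.054675 ≈ 0.444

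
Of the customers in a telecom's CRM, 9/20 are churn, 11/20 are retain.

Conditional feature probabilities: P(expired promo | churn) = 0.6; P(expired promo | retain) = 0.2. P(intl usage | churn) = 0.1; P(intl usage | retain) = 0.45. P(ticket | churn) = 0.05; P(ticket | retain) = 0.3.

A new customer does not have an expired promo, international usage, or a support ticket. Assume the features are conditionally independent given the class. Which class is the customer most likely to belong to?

churn: 0.45 × (1−0.6) × (1−0.1) × (1−0.05) = 0.1539
retain: 0.55 × (1−0.2) × (1−0.45) × (1−0.3) = 0.1694
Highest score → retain.

retain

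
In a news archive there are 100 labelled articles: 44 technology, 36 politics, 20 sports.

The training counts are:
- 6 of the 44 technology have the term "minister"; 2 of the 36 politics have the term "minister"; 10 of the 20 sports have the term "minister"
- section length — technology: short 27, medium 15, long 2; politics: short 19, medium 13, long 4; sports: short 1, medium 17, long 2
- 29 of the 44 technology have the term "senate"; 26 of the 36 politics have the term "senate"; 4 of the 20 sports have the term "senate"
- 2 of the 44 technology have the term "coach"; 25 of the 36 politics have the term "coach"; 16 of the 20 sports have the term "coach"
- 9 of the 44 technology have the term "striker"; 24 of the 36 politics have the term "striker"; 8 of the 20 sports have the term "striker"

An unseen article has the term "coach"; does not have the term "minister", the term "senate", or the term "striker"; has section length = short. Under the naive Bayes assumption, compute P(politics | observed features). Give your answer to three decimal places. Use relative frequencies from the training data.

technology: (44/100) × (38/44) × (27/44) × (15/44) × (2/44) × (35/44) ≈ 0.00287426
politics: (36/100) × (34/36) × (19/36) × (10/36) × (25/36) × (12/36) ≈ 0.0115384
sports: (20/100) × (10/20) × (1/20) × (16/20) × (16/20) × (12/20) = 0.00192
P(politics | x) = 0.0115384 / 0.01633266 ≈ 0.706

0.706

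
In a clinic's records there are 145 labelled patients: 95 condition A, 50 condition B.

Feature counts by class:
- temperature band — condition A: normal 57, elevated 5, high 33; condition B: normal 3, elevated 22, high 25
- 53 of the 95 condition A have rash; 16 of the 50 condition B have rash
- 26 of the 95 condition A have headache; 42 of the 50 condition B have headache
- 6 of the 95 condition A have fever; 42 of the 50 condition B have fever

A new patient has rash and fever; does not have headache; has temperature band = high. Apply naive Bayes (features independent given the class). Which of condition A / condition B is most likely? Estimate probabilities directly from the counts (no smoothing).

condition B

condition A: (95/145) × (33/95) × (53/95) × (69/95) × (6/95) ≈ 0.0058244
condition B: (50/145) × (25/50) × (16/50) × (8/50) × (42/50) ≈ 0.00741517
Highest score → condition B.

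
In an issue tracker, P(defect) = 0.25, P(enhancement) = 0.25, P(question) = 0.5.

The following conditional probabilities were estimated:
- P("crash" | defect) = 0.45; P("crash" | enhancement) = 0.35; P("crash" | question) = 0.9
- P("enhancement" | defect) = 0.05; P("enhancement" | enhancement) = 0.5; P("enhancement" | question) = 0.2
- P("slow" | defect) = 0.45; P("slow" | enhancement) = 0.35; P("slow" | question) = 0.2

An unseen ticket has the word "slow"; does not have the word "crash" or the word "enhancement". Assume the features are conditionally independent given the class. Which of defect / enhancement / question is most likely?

defect: 0.25 × (1−0.45) × (1−0.05) × 0.45 = 0.05878125
enhancement: 0.25 × (1−0.35) × (1−0.5) × 0.35 = 0.0284375
question: 0.5 × (1−0.9) × (1−0.2) × 0.2 = 0.008
Highest score → defect.

defect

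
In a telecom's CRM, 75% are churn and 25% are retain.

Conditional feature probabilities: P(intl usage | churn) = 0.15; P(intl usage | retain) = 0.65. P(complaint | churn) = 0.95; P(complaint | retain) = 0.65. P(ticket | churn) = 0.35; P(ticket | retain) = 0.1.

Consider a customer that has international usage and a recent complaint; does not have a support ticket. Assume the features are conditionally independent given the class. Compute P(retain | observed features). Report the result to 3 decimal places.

0.578

churn: 0.75 × 0.15 × 0.95 × (1−0.35) = 0.06946875
retain: 0.25 × 0.65 × 0.65 × (1−0.1) = 0.0950625
P(retain | x) = 0.0950625 / 0.16453125 ≈ 0.578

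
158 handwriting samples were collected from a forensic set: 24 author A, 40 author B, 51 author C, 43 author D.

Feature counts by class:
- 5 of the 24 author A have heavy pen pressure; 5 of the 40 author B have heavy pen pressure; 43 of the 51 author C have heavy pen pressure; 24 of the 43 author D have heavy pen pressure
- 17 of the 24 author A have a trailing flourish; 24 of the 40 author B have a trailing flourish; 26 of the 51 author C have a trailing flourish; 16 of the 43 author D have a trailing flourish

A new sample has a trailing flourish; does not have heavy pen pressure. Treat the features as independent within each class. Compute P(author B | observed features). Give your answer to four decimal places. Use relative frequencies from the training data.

0.4605

author A: (24/158) × (19/24) × (17/24) ≈ 0.0851793
author B: (40/158) × (35/40) × (24/40) ≈ 0.132911
author C: (51/158) × (8/51) × (26/51) ≈ 0.0258129
author D: (43/158) × (19/43) × (16/43) ≈ 0.0447454
P(author B | x) = 0.132911 / 0.2886486 ≈ 0.4605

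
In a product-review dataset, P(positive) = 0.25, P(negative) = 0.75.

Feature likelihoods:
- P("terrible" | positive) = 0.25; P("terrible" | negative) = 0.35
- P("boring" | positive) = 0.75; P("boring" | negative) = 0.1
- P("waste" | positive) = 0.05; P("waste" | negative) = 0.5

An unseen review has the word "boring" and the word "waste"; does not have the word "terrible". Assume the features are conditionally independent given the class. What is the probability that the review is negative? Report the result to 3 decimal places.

positive: 0.25 × (1−0.25) × 0.75 × 0.05 = 0.00703125
negative: 0.75 × (1−0.35) × 0.1 × 0.5 = 0.024375
P(negative | x) = 0.024375 / 0.03140625 ≈ 0.776

0.776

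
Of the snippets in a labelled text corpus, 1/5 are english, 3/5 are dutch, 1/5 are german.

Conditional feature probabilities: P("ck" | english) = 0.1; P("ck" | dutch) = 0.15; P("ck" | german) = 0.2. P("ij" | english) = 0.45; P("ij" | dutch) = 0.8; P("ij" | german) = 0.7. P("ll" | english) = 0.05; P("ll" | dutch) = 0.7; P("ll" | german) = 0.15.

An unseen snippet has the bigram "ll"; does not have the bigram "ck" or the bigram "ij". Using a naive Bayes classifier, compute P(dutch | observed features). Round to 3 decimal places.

english: 0.2 × (1−0.1) × (1−0.45) × 0.05 = 0.00495
dutch: 0.6 × (1−0.15) × (1−0.8) × 0.7 = 0.0714
german: 0.2 × (1−0.2) × (1−0.7) × 0.15 = 0.0072
P(dutch | x) = 0.0714 / 0.08355 ≈ 0.855

0.855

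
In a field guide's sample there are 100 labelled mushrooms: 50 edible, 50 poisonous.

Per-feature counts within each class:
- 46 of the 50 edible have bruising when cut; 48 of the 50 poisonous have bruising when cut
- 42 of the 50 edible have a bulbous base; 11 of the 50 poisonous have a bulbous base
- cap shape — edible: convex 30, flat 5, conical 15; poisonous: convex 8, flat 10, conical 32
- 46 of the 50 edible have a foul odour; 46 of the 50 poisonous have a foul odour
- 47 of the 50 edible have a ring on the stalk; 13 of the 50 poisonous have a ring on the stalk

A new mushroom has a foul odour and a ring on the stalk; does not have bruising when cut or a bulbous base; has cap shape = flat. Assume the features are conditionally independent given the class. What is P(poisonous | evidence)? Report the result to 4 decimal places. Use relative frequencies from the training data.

edible: (50/100) × (4/50) × (8/50) × (5/50) × (46/50) × (47/50) = 0.000553472
poisonous: (50/100) × (2/50) × (39/50) × (10/50) × (46/50) × (13/50) = 0.000746304
P(poisonous | x) = 0.000746304 / 0.001299776 ≈ 0.5742

0.5742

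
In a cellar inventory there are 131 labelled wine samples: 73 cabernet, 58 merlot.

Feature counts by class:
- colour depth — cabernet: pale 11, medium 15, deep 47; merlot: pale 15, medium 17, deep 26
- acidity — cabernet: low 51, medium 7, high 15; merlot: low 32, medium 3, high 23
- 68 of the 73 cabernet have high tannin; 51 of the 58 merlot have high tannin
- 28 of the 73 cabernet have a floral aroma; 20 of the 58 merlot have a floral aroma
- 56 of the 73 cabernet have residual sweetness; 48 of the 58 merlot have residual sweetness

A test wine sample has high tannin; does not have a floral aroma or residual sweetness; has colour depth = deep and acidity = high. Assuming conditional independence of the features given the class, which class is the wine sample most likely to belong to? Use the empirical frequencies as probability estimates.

cabernet

cabernet: (73/131) × (47/73) × (15/73) × (68/73) × (45/73) × (17/73) ≈ 0.00985818
merlot: (58/131) × (26/58) × (23/58) × (51/58) × (38/58) × (10/58) ≈ 0.00781757
Highest score → cabernet.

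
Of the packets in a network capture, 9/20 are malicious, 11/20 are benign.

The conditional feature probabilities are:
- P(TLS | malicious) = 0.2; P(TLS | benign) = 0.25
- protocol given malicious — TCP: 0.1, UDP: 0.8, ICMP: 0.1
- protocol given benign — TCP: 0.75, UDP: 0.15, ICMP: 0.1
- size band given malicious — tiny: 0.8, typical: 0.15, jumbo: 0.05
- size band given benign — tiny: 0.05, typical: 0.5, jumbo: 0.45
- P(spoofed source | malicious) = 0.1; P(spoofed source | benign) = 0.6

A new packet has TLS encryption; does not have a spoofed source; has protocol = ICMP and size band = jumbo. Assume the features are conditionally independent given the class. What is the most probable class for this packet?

malicious: 0.45 × 0.2 × 0.1 × 0.05 × (1−0.1) = 0.000405
benign: 0.55 × 0.25 × 0.1 × 0.45 × (1−0.6) = 0.002475
Highest score → benign.

benign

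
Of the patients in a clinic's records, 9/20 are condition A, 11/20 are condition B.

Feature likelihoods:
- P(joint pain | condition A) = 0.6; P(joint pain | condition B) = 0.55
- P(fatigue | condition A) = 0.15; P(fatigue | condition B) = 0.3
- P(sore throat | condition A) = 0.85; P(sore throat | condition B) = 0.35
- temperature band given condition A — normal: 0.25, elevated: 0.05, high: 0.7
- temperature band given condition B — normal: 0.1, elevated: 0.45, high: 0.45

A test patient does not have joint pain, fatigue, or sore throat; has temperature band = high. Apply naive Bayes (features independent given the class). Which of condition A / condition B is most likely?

condition A: 0.45 × (1−0.6) × (1−0.15) × (1−0.85) × 0.7 = 0.016065
condition B: 0.55 × (1−0.55) × (1−0.3) × (1−0.35) × 0.45 = 0.050675625
Highest score → condition B.

condition B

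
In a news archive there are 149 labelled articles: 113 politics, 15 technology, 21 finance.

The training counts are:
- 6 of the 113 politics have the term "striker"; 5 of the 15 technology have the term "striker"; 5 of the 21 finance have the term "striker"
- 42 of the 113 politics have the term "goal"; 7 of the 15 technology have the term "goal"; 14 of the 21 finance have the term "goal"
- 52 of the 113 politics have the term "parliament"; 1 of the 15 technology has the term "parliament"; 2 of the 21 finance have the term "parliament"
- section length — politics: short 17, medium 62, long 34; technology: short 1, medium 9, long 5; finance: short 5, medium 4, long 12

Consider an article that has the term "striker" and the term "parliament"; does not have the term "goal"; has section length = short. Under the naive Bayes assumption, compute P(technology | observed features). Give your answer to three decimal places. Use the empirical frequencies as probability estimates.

0.038

politics: (113/149) × (6/113) × (71/113) × (52/113) × (17/113) ≈ 0.00175162
technology: (15/149) × (5/15) × (8/15) × (1/15) × (1/15) ≈ 0.0000795426
finance: (21/149) × (5/21) × (7/21) × (2/21) × (5/21) ≈ 0.000253644
P(technology | x) = 0.0000795426 / 0.0020848066 ≈ 0.038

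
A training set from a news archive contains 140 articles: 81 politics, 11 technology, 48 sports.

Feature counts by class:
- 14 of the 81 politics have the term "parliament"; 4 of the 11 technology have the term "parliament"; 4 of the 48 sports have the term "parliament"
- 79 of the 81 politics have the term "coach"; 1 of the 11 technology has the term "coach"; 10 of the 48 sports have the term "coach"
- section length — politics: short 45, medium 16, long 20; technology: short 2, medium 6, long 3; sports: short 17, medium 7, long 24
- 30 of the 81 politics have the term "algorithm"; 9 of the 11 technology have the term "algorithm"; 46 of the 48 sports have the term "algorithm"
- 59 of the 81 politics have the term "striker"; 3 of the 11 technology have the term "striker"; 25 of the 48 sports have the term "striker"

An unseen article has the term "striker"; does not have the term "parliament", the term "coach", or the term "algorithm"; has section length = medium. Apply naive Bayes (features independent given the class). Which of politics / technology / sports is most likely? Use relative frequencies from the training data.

politics: (81/140) × (67/81) × (2/81) × (16/81) × (51/81) × (59/81) ≈ 0.00107048
technology: (11/140) × (7/11) × (10/11) × (6/11) × (2/11) × (3/11) ≈ 0.00122942
sports: (48/140) × (44/48) × (38/48) × (7/48) × (2/48) × (25/48) ≈ 0.000787429
Highest score → technology.

technology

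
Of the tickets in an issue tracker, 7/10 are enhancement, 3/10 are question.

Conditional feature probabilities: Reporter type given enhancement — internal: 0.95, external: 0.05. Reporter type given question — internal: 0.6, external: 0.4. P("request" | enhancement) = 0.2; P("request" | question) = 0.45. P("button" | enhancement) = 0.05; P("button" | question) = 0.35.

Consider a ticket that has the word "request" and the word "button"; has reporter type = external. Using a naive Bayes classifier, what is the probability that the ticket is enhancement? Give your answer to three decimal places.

0.018

enhancement: 0.7 × 0.05 × 0.2 × 0.05 = 0.00035
question: 0.3 × 0.4 × 0.45 × 0.35 = 0.0189
P(enhancement | x) = 0.00035 / 0.01925 ≈ 0.018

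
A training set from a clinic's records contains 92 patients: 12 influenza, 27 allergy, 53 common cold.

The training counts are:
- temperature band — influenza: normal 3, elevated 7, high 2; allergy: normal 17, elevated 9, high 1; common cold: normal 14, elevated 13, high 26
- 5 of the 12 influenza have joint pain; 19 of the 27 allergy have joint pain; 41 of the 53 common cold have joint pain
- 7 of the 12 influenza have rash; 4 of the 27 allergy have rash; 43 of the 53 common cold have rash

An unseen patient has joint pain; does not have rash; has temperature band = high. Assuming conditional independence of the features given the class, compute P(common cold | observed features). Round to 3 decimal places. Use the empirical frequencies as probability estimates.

0.800

influenza: (12/92) × (2/12) × (5/12) × (5/12) ≈ 0.00377415
allergy: (27/92) × (1/27) × (19/27) × (23/27) ≈ 0.00651578
common cold: (53/92) × (26/53) × (41/53) × (10/53) ≈ 0.0412494
P(common cold | x) = 0.0412494 / 0.05153933 ≈ 0.800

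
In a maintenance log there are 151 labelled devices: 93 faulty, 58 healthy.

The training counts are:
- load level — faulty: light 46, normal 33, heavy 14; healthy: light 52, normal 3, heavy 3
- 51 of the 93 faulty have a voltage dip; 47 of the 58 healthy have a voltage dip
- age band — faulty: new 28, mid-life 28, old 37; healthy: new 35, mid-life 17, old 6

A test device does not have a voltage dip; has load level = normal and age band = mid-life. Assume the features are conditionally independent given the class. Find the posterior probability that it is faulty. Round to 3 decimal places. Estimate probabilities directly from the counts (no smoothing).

0.964

faulty: (93/151) × (33/93) × (42/93) × (28/93) ≈ 0.0297152
healthy: (58/151) × (3/58) × (11/58) × (17/58) ≈ 0.00110441
P(faulty | x) = 0.0297152 / 0.03081961 ≈ 0.964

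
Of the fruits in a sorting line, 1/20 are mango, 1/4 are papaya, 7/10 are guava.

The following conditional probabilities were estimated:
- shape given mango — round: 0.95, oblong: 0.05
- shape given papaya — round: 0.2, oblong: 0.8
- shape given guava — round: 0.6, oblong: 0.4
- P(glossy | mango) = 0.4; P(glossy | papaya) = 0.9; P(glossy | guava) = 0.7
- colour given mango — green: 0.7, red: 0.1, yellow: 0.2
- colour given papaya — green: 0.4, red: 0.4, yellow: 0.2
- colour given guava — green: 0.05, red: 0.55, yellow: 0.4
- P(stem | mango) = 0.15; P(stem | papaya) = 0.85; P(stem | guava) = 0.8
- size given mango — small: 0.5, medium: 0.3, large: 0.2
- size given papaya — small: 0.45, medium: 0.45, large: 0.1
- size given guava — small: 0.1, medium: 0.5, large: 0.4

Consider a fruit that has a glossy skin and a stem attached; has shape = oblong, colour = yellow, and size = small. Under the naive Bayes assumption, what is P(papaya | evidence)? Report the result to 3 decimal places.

0.687

mango: 0.05 × 0.05 × 0.4 × 0.2 × 0.15 × 0.5 = 0.000015
papaya: 0.25 × 0.8 × 0.9 × 0.2 × 0.85 × 0.45 = 0.01377
guava: 0.7 × 0.4 × 0.7 × 0.4 × 0.8 × 0.1 = 0.006272
P(papaya | x) = 0.01377 / 0.020057 ≈ 0.687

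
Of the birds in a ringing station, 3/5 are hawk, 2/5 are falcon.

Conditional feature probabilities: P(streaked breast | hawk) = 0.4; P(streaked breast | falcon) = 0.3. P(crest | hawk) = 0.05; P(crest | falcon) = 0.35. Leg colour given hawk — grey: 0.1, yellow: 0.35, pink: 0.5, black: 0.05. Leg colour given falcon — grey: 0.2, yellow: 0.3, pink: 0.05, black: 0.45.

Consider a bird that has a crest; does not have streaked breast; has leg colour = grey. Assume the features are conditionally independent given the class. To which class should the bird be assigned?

hawk: 0.6 × (1−0.4) × 0.05 × 0.1 = 0.0018
falcon: 0.4 × (1−0.3) × 0.35 × 0.2 = 0.0196
Highest score → falcon.

falcon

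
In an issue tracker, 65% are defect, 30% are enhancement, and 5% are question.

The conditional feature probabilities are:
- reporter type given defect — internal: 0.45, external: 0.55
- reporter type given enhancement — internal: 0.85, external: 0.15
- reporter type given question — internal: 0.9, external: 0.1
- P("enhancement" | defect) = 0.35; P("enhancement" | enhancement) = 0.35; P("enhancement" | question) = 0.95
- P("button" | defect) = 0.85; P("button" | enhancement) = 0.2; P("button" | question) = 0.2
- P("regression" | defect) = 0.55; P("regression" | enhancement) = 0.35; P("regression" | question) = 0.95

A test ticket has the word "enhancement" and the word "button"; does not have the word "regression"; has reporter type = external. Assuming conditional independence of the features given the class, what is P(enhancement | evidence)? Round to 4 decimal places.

0.0410

defect: 0.65 × 0.55 × 0.35 × 0.85 × (1−0.55) = 0.0478603125
enhancement: 0.3 × 0.15 × 0.35 × 0.2 × (1−0.35) = 0.0020475
question: 0.05 × 0.1 × 0.95 × 0.2 × (1−0.95) = 0.0000475
P(enhancement | x) = 0.0020475 / 0.0499553125 ≈ 0.0410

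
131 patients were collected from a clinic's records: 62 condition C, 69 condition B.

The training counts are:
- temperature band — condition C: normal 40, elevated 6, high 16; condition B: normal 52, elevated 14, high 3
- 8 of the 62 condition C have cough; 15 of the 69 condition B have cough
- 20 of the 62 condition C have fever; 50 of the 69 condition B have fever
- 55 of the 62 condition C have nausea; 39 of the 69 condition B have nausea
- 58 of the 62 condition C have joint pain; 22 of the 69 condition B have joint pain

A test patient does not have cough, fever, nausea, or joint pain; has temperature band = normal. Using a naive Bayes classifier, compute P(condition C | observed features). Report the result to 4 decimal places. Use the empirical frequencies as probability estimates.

condition C: (62/131) × (40/62) × (54/62) × (42/62) × (7/62) × (4/62) ≈ 0.00131227
condition B: (69/131) × (52/69) × (54/69) × (19/69) × (30/69) × (47/69) ≈ 0.0253339
P(condition C | x) = 0.00131227 / 0.02664617 ≈ 0.0492

0.0492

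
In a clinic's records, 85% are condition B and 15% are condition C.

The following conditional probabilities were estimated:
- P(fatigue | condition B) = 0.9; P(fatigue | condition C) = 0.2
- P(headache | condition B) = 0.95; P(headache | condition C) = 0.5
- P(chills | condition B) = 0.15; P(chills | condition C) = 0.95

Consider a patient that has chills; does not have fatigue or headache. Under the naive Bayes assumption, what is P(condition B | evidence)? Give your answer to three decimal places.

0.011

condition B: 0.85 × (1−0.9) × (1−0.95) × 0.15 = 0.0006375
condition C: 0.15 × (1−0.2) × (1−0.5) × 0.95 = 0.057
P(condition B | x) = 0.0006375 / 0.0576375 ≈ 0.011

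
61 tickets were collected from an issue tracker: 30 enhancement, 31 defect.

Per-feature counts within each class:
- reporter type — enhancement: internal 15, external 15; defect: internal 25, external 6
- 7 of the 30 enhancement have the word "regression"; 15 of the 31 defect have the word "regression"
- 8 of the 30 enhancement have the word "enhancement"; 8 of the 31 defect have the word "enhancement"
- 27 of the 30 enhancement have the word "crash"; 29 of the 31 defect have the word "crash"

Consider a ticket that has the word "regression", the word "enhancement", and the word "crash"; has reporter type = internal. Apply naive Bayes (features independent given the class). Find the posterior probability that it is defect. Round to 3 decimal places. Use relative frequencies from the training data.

0.777

enhancement: (30/61) × (15/30) × (7/30) × (8/30) × (27/30) ≈ 0.0137705
defect: (31/61) × (25/31) × (15/31) × (8/31) × (29/31) ≈ 0.0478745
P(defect | x) = 0.0478745 / 0.061645 ≈ 0.777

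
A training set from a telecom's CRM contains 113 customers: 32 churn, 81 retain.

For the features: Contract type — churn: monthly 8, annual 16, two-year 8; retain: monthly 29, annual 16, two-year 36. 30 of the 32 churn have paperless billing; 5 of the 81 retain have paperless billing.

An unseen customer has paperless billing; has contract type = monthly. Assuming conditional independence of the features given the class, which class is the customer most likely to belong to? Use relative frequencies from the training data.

churn: (32/113) × (8/32) × (30/32) ≈ 0.0663717
retain: (81/113) × (29/81) × (5/81) ≈ 0.0158418
Highest score → churn.

churn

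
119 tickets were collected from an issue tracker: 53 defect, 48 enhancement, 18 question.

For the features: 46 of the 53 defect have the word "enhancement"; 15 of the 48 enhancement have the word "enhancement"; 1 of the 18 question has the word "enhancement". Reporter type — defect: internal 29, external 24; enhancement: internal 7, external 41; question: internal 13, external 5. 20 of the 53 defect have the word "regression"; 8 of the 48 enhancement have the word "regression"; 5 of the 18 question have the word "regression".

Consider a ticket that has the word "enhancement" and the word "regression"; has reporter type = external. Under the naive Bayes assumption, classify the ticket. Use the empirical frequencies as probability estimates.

defect: (53/119) × (46/53) × (24/53) × (20/53) ≈ 0.0660542
enhancement: (48/119) × (15/48) × (41/48) × (8/48) ≈ 0.0179447
question: (18/119) × (1/18) × (5/18) × (5/18) ≈ 0.000648408
Highest score → defect.

defect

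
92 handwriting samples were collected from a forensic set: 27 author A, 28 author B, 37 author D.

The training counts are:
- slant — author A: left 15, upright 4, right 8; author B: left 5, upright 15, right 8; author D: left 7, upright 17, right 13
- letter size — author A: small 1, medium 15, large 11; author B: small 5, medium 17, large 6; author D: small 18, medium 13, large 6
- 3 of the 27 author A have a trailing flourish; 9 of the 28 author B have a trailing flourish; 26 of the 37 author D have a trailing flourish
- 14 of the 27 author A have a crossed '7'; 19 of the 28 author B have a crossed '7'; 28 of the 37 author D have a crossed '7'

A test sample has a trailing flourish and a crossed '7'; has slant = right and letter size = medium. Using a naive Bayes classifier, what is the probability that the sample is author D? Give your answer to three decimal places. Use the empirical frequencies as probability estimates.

author A: (27/92) × (8/27) × (15/27) × (3/27) × (14/27) ≈ 0.00278324
author B: (28/92) × (8/28) × (17/28) × (9/28) × (19/28) ≈ 0.0115152
author D: (37/92) × (13/37) × (13/37) × (26/37) × (28/37) ≈ 0.0264013
P(author D | x) = 0.0264013 / 0.04069974 ≈ 0.649

0.649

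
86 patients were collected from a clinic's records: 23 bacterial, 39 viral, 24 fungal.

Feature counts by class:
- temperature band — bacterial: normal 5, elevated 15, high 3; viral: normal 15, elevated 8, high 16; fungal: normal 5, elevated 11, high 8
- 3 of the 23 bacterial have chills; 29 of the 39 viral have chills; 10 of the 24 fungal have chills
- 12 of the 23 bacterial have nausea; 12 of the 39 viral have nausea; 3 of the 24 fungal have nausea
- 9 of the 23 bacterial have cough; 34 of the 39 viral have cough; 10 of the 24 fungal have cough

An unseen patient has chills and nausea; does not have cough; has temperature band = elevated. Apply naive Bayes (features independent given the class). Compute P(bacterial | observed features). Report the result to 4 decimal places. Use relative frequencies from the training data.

0.5220

bacterial: (23/86) × (15/23) × (3/23) × (12/23) × (14/23) ≈ 0.00722503
viral: (39/86) × (8/39) × (29/39) × (12/39) × (5/39) ≈ 0.00272864
fungal: (24/86) × (11/24) × (10/24) × (3/24) × (14/24) ≈ 0.00388606
P(bacterial | x) = 0.00722503 / 0.01383973 ≈ 0.5220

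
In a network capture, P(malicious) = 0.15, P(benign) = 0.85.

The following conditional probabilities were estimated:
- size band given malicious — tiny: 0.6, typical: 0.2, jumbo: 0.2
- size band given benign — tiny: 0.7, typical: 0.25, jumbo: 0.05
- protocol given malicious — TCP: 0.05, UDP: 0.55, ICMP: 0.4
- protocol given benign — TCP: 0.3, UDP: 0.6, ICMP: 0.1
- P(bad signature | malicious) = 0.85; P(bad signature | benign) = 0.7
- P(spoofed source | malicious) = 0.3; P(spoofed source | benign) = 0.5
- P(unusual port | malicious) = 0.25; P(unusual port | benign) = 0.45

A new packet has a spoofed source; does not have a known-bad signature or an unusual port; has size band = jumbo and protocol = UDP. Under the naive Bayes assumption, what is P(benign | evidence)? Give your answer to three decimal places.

malicious: 0.15 × 0.2 × 0.55 × (1−0.85) × 0.3 × (1−0.25) = 0.000556875
benign: 0.85 × 0.05 × 0.6 × (1−0.7) × 0.5 × (1−0.45) = 0.00210375
P(benign | x) = 0.00210375 / 0.002660625 ≈ 0.791

0.791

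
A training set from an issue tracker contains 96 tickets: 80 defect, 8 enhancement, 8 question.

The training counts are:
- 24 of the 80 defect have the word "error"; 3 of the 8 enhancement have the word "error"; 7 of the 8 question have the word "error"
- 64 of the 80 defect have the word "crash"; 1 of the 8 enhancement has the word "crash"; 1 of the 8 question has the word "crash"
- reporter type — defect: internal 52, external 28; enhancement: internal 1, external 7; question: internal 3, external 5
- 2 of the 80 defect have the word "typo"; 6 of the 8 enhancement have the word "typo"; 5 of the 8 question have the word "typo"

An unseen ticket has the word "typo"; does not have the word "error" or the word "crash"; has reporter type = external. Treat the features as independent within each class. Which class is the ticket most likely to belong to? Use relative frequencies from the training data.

enhancement

defect: (80/96) × (56/80) × (16/80) × (28/80) × (2/80) ≈ 0.00102083
enhancement: (8/96) × (5/8) × (7/8) × (7/8) × (6/8) = 0.0299072265625
question: (8/96) × (1/8) × (7/8) × (5/8) × (5/8) ≈ 0.00356038
Highest score → enhancement.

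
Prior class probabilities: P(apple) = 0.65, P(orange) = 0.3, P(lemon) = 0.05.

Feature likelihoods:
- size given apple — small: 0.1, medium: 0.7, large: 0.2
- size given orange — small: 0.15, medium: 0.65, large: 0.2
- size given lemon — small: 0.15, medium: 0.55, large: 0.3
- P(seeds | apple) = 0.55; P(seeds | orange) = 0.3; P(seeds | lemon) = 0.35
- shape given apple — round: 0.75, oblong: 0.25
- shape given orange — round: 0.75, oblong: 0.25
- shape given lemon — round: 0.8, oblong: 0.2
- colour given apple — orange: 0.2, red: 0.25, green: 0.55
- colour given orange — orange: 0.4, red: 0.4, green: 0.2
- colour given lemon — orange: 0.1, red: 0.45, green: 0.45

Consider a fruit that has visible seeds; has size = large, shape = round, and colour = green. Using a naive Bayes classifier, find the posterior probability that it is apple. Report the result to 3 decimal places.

0.865

apple: 0.65 × 0.2 × 0.55 × 0.75 × 0.55 = 0.02949375
orange: 0.3 × 0.2 × 0.3 × 0.75 × 0.2 = 0.0027
lemon: 0.05 × 0.3 × 0.35 × 0.8 × 0.45 = 0.00189
P(apple | x) = 0.02949375 / 0.03408375 ≈ 0.865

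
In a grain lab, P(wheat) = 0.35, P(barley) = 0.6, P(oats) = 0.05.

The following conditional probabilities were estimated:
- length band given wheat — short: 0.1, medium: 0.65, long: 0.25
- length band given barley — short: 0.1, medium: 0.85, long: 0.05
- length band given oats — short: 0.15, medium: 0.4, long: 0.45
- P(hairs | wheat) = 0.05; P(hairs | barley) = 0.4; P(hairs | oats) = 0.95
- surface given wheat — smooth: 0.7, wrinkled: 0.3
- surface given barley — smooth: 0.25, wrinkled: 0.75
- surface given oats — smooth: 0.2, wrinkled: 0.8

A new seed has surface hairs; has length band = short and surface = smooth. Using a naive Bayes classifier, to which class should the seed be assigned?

barley

wheat: 0.35 × 0.1 × 0.05 × 0.7 = 0.001225
barley: 0.6 × 0.1 × 0.4 × 0.25 = 0.006
oats: 0.05 × 0.15 × 0.95 × 0.2 = 0.001425
Highest score → barley.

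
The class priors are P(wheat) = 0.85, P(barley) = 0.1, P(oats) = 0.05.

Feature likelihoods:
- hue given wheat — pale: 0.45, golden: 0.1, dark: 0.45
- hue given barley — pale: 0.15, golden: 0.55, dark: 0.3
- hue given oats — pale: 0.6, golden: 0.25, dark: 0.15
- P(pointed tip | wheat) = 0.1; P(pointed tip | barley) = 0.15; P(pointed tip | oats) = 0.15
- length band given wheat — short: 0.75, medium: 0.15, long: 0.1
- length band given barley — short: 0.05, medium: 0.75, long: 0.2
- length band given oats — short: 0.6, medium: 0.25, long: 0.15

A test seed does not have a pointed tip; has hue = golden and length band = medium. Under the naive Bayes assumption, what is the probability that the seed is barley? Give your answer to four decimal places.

wheat: 0.85 × 0.1 × (1−0.1) × 0.15 = 0.011475
barley: 0.1 × 0.55 × (1−0.15) × 0.75 = 0.0350625
oats: 0.05 × 0.25 × (1−0.15) × 0.25 = 0.00265625
P(barley | x) = 0.0350625 / 0.04919375 ≈ 0.7127

0.7127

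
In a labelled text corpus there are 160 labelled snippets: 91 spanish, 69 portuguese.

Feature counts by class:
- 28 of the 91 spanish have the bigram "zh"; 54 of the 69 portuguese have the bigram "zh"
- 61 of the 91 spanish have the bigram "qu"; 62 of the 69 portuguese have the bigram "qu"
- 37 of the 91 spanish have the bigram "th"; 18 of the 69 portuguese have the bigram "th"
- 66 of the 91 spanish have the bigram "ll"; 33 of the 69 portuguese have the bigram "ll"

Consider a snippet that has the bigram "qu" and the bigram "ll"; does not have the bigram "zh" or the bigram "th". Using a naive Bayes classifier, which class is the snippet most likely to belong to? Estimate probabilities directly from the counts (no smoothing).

spanish: (91/160) × (63/91) × (61/91) × (54/91) × (66/91) ≈ 0.113596
portuguese: (69/160) × (15/69) × (62/69) × (51/69) × (33/69) ≈ 0.0297783
Highest score → spanish.

spanish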